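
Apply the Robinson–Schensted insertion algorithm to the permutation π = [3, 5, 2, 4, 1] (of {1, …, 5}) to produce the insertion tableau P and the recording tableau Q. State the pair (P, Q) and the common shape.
P = [1, 4] / [2, 5] / [3];  Q = [1, 2] / [3, 4] / [5];  common shape = (2, 2, 1)

Row-insert the values π_1, π_2, … into P one at a time, bumping the leftmost entry strictly greater than the inserted value down to the next row. The recording tableau Q records, in position (i, j), the step at which that cell was added to P.
  Insert 3 (step 1): P = [3];  Q = [1]
  Insert 5 (step 2): P = [3, 5];  Q = [1, 2]
  Insert 2 (step 3): P = [2, 5] / [3];  Q = [1, 2] / [3]
  Insert 4 (step 4): P = [2, 4] / [3, 5];  Q = [1, 2] / [3, 4]
  Insert 1 (step 5): P = [1, 4] / [2, 5] / [3];  Q = [1, 2] / [3, 4] / [5]
Final shape: (2, 2, 1).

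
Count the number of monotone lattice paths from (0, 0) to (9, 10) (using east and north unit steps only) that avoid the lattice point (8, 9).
Number of paths = 43758

Total paths from (0, 0) to (9, 10): C(19, 9) = 92378. Paths through (8, 9): (paths (0, 0) → (8, 9)) × (paths (8, 9) → (9, 10)) = C(17, 8) · C(2, 1) = 24310 · 2 = 48620. Avoidance count = 92378 − 48620 = 43758.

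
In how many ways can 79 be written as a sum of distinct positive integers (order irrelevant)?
q(79) = 70488

A partition into distinct parts is a strictly decreasing sequence summing to n. The recurrence d(n, m) = d(n, m−1) + d(n−m, m−1) (use part m at most once) with q(n) = d(n, n) gives q(79) = 70488. (Euler's theorem: # distinct-part partitions = # odd-part partitions.)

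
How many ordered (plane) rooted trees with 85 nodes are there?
C_84 = 270557451039395118028642463289168566420671280440

These ordered rooted trees are counted by the Catalan number C_n = (1/(n + 1)) · C(2n, n). For n = 84: C_84 = (1/85) · C(168, 84) = 22997383338348585032434609379579328145757058837400/85 = 270557451039395118028642463289168566420671280440.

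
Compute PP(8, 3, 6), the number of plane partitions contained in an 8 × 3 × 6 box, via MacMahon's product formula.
PP(8, 3, 6) = 614083470

Evaluate the triple product over i = 1..8, j = 1..3, k = 1..6. The factors are (2/1) · (3/2) · (4/3) · (5/4) · (6/5) · (7/6) · (3/2) · (4/3) · … (144 factors total). The numerators and denominators telescope so the product is an integer; carrying out the multiplication exactly gives PP(8, 3, 6) = 614083470.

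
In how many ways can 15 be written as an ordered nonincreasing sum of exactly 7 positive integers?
p(15, 7 parts) = 21

Partitions of n into exactly k parts ↔ partitions of n − k into at most k parts (subtract 1 from each part). For n = 15, k = 7, the partitions are: 9+1+1+1+1+1+1, 8+2+1+1+1+1+1, 7+3+1+1+1+1+1, 7+2+2+1+1+1+1, 6+4+1+1+1+1+1, 6+3+2+1+1+1+1, 6+2+2+2+1+1+1, 5+5+1+1+1+1+1, 5+4+2+1+1+1+1, 5+3+3+1+1+1+1, 5+3+2+2+1+1+1, 5+2+2+2+2+1+1, 4+4+3+1+1+1+1, 4+4+2+2+1+1+1, 4+3+3+2+1+1+1, 4+3+2+2+2+1+1, 4+2+2+2+2+2+1, 3+3+3+3+1+1+1, 3+3+3+2+2+1+1, 3+3+2+2+2+2+1, 3+2+2+2+2+2+2. Count = 21.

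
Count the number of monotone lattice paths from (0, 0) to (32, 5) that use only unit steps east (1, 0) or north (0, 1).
Number of paths = 435897

A monotone lattice path from (0, 0) to (32, 5) consists of 32 east steps and 5 north steps in some order, so it is determined by which 32 of the 37 steps are east. The count is C(37, 32) = 435897.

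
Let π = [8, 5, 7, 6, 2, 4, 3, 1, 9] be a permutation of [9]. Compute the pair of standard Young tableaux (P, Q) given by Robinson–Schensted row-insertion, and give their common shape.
P = [1, 3, 9] / [2, 6] / [4] / [5] / [7] / [8];  Q = [1, 3, 9] / [2, 6] / [4] / [5] / [7] / [8];  common shape = (3, 2, 1, 1, 1, 1)

Row-insert the values π_1, π_2, … into P one at a time, bumping the leftmost entry strictly greater than the inserted value down to the next row. The recording tableau Q records, in position (i, j), the step at which that cell was added to P.
  Insert 8 (step 1): P = [8];  Q = [1]
  Insert 5 (step 2): P = [5] / [8];  Q = [1] / [2]
  Insert 7 (step 3): P = [5, 7] / [8];  Q = [1, 3] / [2]
  Insert 6 (step 4): P = [5, 6] / [7] / [8];  Q = [1, 3] / [2] / [4]
  Insert 2 (step 5): P = [2, 6] / [5] / [7] / [8];  Q = [1, 3] / [2] / [4] / [5]
  Insert 4 (step 6): P = [2, 4] / [5, 6] / [7] / [8];  Q = [1, 3] / [2, 6] / [4] / [5]
  Insert 3 (step 7): P = [2, 3] / [4, 6] / [5] / [7] / [8];  Q = [1, 3] / [2, 6] / [4] / [5] / [7]
  Insert 1 (step 8): P = [1, 3] / [2, 6] / [4] / [5] / [7] / [8];  Q = [1, 3] / [2, 6] / [4] / [5] / [7] / [8]
  Insert 9 (step 9): P = [1, 3, 9] / [2, 6] / [4] / [5] / [7] / [8];  Q = [1, 3, 9] / [2, 6] / [4] / [5] / [7] / [8]
Final shape: (3, 2, 1, 1, 1, 1).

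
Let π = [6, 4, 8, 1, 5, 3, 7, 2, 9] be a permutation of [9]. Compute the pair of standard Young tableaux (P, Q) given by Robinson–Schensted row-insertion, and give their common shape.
P = [1, 2, 7, 9] / [3, 5] / [4, 8] / [6];  Q = [1, 3, 7, 9] / [2, 5] / [4, 6] / [8];  common shape = (4, 2, 2, 1)

Row-insert the values π_1, π_2, … into P one at a time, bumping the leftmost entry strictly greater than the inserted value down to the next row. The recording tableau Q records, in position (i, j), the step at which that cell was added to P.
  Insert 6 (step 1): P = [6];  Q = [1]
  Insert 4 (step 2): P = [4] / [6];  Q = [1] / [2]
  Insert 8 (step 3): P = [4, 8] / [6];  Q = [1, 3] / [2]
  Insert 1 (step 4): P = [1, 8] / [4] / [6];  Q = [1, 3] / [2] / [4]
  Insert 5 (step 5): P = [1, 5] / [4, 8] / [6];  Q = [1, 3] / [2, 5] / [4]
  Insert 3 (step 6): P = [1, 3] / [4, 5] / [6, 8];  Q = [1, 3] / [2, 5] / [4, 6]
  Insert 7 (step 7): P = [1, 3, 7] / [4, 5] / [6, 8];  Q = [1, 3, 7] / [2, 5] / [4, 6]
  Insert 2 (step 8): P = [1, 2, 7] / [3, 5] / [4, 8] / [6];  Q = [1, 3, 7] / [2, 5] / [4, 6] / [8]
  Insert 9 (step 9): P = [1, 2, 7, 9] / [3, 5] / [4, 8] / [6];  Q = [1, 3, 7, 9] / [2, 5] / [4, 6] / [8]
Final shape: (4, 2, 2, 1).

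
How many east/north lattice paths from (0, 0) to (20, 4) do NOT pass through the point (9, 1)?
Number of paths = 6986

Total paths from (0, 0) to (20, 4): C(24, 20) = 10626. Paths through (9, 1): (paths (0, 0) → (9, 1)) × (paths (9, 1) → (20, 4)) = C(10, 9) · C(14, 11) = 10 · 364 = 3640. Avoidance count = 10626 − 3640 = 6986.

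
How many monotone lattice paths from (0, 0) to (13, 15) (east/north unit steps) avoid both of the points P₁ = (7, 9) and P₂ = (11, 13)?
Number of paths = 16699536

Inclusion–exclusion. Total paths: C(28, 13) = 37442160. Through P₁: C(16, 7)·C(12, 6) = 10570560. Through P₂: C(24, 11)·C(4, 2) = 14976864. Since P₁ is strictly southwest of P₂, a monotone path through both must visit P₁ then P₂; paths through both = C(16, 7)·C(8, 4)·C(4, 2) = 4804800. Avoid both = 37442160 − 10570560 − 14976864 + 4804800 = 16699536.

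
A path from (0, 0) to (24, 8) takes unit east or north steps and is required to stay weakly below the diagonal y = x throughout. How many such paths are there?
Number of paths = 7152444

By the reflection principle (André's argument), the number of monotone paths to (24, 8) with n ≤ m that never go above y = x is C(32, 24) − C(32, 25) = 10518300 − 3365856 = 7152444.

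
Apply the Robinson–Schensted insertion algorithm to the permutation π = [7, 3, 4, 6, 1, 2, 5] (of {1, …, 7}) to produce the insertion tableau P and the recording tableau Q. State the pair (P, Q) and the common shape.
P = [1, 2, 5] / [3, 4, 6] / [7];  Q = [1, 3, 4] / [2, 6, 7] / [5];  common shape = (3, 3, 1)

Row-insert the values π_1, π_2, … into P one at a time, bumping the leftmost entry strictly greater than the inserted value down to the next row. The recording tableau Q records, in position (i, j), the step at which that cell was added to P.
  Insert 7 (step 1): P = [7];  Q = [1]
  Insert 3 (step 2): P = [3] / [7];  Q = [1] / [2]
  Insert 4 (step 3): P = [3, 4] / [7];  Q = [1, 3] / [2]
  Insert 6 (step 4): P = [3, 4, 6] / [7];  Q = [1, 3, 4] / [2]
  Insert 1 (step 5): P = [1, 4, 6] / [3] / [7];  Q = [1, 3, 4] / [2] / [5]
  Insert 2 (step 6): P = [1, 2, 6] / [3, 4] / [7];  Q = [1, 3, 4] / [2, 6] / [5]
  Insert 5 (step 7): P = [1, 2, 5] / [3, 4, 6] / [7];  Q = [1, 3, 4] / [2, 6, 7] / [5]
Final shape: (3, 3, 1).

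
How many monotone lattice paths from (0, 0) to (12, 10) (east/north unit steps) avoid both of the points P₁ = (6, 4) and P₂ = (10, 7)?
Number of paths = 331626

Inclusion–exclusion. Total paths: C(22, 12) = 646646. Through P₁: C(10, 6)·C(12, 6) = 194040. Through P₂: C(17, 10)·C(5, 2) = 194480. Since P₁ is strictly southwest of P₂, a monotone path through both must visit P₁ then P₂; paths through both = C(10, 6)·C(7, 4)·C(5, 2) = 73500. Avoid both = 646646 − 194040 − 194480 + 73500 = 331626.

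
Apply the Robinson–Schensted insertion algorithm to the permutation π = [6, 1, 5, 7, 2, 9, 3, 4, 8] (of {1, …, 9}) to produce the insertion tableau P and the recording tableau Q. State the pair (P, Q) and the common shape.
P = [1, 2, 3, 4, 8] / [5, 7, 9] / [6];  Q = [1, 3, 4, 6, 9] / [2, 7, 8] / [5];  common shape = (5, 3, 1)

Row-insert the values π_1, π_2, … into P one at a time, bumping the leftmost entry strictly greater than the inserted value down to the next row. The recording tableau Q records, in position (i, j), the step at which that cell was added to P.
  Insert 6 (step 1): P = [6];  Q = [1]
  Insert 1 (step 2): P = [1] / [6];  Q = [1] / [2]
  Insert 5 (step 3): P = [1, 5] / [6];  Q = [1, 3] / [2]
  Insert 7 (step 4): P = [1, 5, 7] / [6];  Q = [1, 3, 4] / [2]
  Insert 2 (step 5): P = [1, 2, 7] / [5] / [6];  Q = [1, 3, 4] / [2] / [5]
  Insert 9 (step 6): P = [1, 2, 7, 9] / [5] / [6];  Q = [1, 3, 4, 6] / [2] / [5]
  Insert 3 (step 7): P = [1, 2, 3, 9] / [5, 7] / [6];  Q = [1, 3, 4, 6] / [2, 7] / [5]
  Insert 4 (step 8): P = [1, 2, 3, 4] / [5, 7, 9] / [6];  Q = [1, 3, 4, 6] / [2, 7, 8] / [5]
  Insert 8 (step 9): P = [1, 2, 3, 4, 8] / [5, 7, 9] / [6];  Q = [1, 3, 4, 6, 9] / [2, 7, 8] / [5]
Final shape: (5, 3, 1).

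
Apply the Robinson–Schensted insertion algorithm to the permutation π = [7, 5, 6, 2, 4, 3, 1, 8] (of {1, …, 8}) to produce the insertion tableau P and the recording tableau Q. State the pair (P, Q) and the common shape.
P = [1, 3, 8] / [2, 6] / [4] / [5] / [7];  Q = [1, 3, 8] / [2, 5] / [4] / [6] / [7];  common shape = (3, 2, 1, 1, 1)

Row-insert the values π_1, π_2, … into P one at a time, bumping the leftmost entry strictly greater than the inserted value down to the next row. The recording tableau Q records, in position (i, j), the step at which that cell was added to P.
  Insert 7 (step 1): P = [7];  Q = [1]
  Insert 5 (step 2): P = [5] / [7];  Q = [1] / [2]
  Insert 6 (step 3): P = [5, 6] / [7];  Q = [1, 3] / [2]
  Insert 2 (step 4): P = [2, 6] / [5] / [7];  Q = [1, 3] / [2] / [4]
  Insert 4 (step 5): P = [2, 4] / [5, 6] / [7];  Q = [1, 3] / [2, 5] / [4]
  Insert 3 (step 6): P = [2, 3] / [4, 6] / [5] / [7];  Q = [1, 3] / [2, 5] / [4] / [6]
  Insert 1 (step 7): P = [1, 3] / [2, 6] / [4] / [5] / [7];  Q = [1, 3] / [2, 5] / [4] / [6] / [7]
  Insert 8 (step 8): P = [1, 3, 8] / [2, 6] / [4] / [5] / [7];  Q = [1, 3, 8] / [2, 5] / [4] / [6] / [7]
Final shape: (3, 2, 1, 1, 1).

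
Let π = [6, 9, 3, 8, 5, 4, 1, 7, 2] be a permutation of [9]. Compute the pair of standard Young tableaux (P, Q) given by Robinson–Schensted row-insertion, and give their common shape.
P = [1, 2, 7] / [3, 4] / [5, 8] / [6] / [9];  Q = [1, 2, 8] / [3, 4] / [5, 9] / [6] / [7];  common shape = (3, 2, 2, 1, 1)

Row-insert the values π_1, π_2, … into P one at a time, bumping the leftmost entry strictly greater than the inserted value down to the next row. The recording tableau Q records, in position (i, j), the step at which that cell was added to P.
  Insert 6 (step 1): P = [6];  Q = [1]
  Insert 9 (step 2): P = [6, 9];  Q = [1, 2]
  Insert 3 (step 3): P = [3, 9] / [6];  Q = [1, 2] / [3]
  Insert 8 (step 4): P = [3, 8] / [6, 9];  Q = [1, 2] / [3, 4]
  Insert 5 (step 5): P = [3, 5] / [6, 8] / [9];  Q = [1, 2] / [3, 4] / [5]
  Insert 4 (step 6): P = [3, 4] / [5, 8] / [6] / [9];  Q = [1, 2] / [3, 4] / [5] / [6]
  Insert 1 (step 7): P = [1, 4] / [3, 8] / [5] / [6] / [9];  Q = [1, 2] / [3, 4] / [5] / [6] / [7]
  Insert 7 (step 8): P = [1, 4, 7] / [3, 8] / [5] / [6] / [9];  Q = [1, 2, 8] / [3, 4] / [5] / [6] / [7]
  Insert 2 (step 9): P = [1, 2, 7] / [3, 4] / [5, 8] / [6] / [9];  Q = [1, 2, 8] / [3, 4] / [5, 9] / [6] / [7]
Final shape: (3, 2, 2, 1, 1).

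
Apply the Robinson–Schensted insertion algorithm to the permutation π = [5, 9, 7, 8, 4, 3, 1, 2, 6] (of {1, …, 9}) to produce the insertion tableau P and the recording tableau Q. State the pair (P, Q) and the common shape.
P = [1, 2, 6] / [3, 7, 8] / [4] / [5] / [9];  Q = [1, 2, 4] / [3, 8, 9] / [5] / [6] / [7];  common shape = (3, 3, 1, 1, 1)

Row-insert the values π_1, π_2, … into P one at a time, bumping the leftmost entry strictly greater than the inserted value down to the next row. The recording tableau Q records, in position (i, j), the step at which that cell was added to P.
  Insert 5 (step 1): P = [5];  Q = [1]
  Insert 9 (step 2): P = [5, 9];  Q = [1, 2]
  Insert 7 (step 3): P = [5, 7] / [9];  Q = [1, 2] / [3]
  Insert 8 (step 4): P = [5, 7, 8] / [9];  Q = [1, 2, 4] / [3]
  Insert 4 (step 5): P = [4, 7, 8] / [5] / [9];  Q = [1, 2, 4] / [3] / [5]
  Insert 3 (step 6): P = [3, 7, 8] / [4] / [5] / [9];  Q = [1, 2, 4] / [3] / [5] / [6]
  Insert 1 (step 7): P = [1, 7, 8] / [3] / [4] / [5] / [9];  Q = [1, 2, 4] / [3] / [5] / [6] / [7]
  Insert 2 (step 8): P = [1, 2, 8] / [3, 7] / [4] / [5] / [9];  Q = [1, 2, 4] / [3, 8] / [5] / [6] / [7]
  Insert 6 (step 9): P = [1, 2, 6] / [3, 7, 8] / [4] / [5] / [9];  Q = [1, 2, 4] / [3, 8, 9] / [5] / [6] / [7]
Final shape: (3, 3, 1, 1, 1).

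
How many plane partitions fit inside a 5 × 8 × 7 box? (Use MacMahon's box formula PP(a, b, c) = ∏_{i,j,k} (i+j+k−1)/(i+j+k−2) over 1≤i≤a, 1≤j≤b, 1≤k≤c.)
PP(5, 8, 7) = 201299981193168

Evaluate the triple product over i = 1..5, j = 1..8, k = 1..7. The factors are (2/1) · (3/2) · (4/3) · (5/4) · (6/5) · (7/6) · (8/7) · (3/2) · … (280 factors total). The numerators and denominators telescope so the product is an integer; carrying out the multiplication exactly gives PP(5, 8, 7) = 201299981193168.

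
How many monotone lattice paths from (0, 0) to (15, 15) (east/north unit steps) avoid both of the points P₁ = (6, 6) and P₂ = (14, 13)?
Number of paths = 67855560

Inclusion–exclusion. Total paths: C(30, 15) = 155117520. Through P₁: C(12, 6)·C(18, 9) = 44924880. Through P₂: C(27, 14)·C(3, 1) = 60174900. Since P₁ is strictly southwest of P₂, a monotone path through both must visit P₁ then P₂; paths through both = C(12, 6)·C(15, 8)·C(3, 1) = 17837820. Avoid both = 155117520 − 44924880 − 60174900 + 17837820 = 67855560.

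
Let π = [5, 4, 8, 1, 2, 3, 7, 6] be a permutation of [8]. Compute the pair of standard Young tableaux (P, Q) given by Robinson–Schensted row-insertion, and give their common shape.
P = [1, 2, 3, 6] / [4, 7] / [5, 8];  Q = [1, 3, 6, 7] / [2, 5] / [4, 8];  common shape = (4, 2, 2)

Row-insert the values π_1, π_2, … into P one at a time, bumping the leftmost entry strictly greater than the inserted value down to the next row. The recording tableau Q records, in position (i, j), the step at which that cell was added to P.
  Insert 5 (step 1): P = [5];  Q = [1]
  Insert 4 (step 2): P = [4] / [5];  Q = [1] / [2]
  Insert 8 (step 3): P = [4, 8] / [5];  Q = [1, 3] / [2]
  Insert 1 (step 4): P = [1, 8] / [4] / [5];  Q = [1, 3] / [2] / [4]
  Insert 2 (step 5): P = [1, 2] / [4, 8] / [5];  Q = [1, 3] / [2, 5] / [4]
  Insert 3 (step 6): P = [1, 2, 3] / [4, 8] / [5];  Q = [1, 3, 6] / [2, 5] / [4]
  Insert 7 (step 7): P = [1, 2, 3, 7] / [4, 8] / [5];  Q = [1, 3, 6, 7] / [2, 5] / [4]
  Insert 6 (step 8): P = [1, 2, 3, 6] / [4, 7] / [5, 8];  Q = [1, 3, 6, 7] / [2, 5] / [4, 8]
Final shape: (4, 2, 2).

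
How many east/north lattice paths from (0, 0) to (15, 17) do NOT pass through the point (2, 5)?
Number of paths = 456516420

Total paths from (0, 0) to (15, 17): C(32, 15) = 565722720. Paths through (2, 5): (paths (0, 0) → (2, 5)) × (paths (2, 5) → (15, 17)) = C(7, 2) · C(25, 13) = 21 · 5200300 = 109206300. Avoidance count = 565722720 − 109206300 = 456516420.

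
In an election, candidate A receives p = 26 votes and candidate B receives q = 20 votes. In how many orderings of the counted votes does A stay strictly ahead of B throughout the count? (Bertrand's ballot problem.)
Strict-lead orderings = 731508653106

Total orderings of the 46 votes with 26 for A: C(46, 26) = 5608233007146. By the Bertrand ballot formula (Cycle Lemma / reflection principle), the number of orderings in which A is strictly ahead of B throughout is (p − q)/(p + q) · C(p + q, p) = (26 − 20)/(26 + 20) · 5608233007146 = 731508653106.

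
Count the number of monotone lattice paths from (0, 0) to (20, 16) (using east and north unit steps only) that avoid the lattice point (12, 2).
Number of paths = 7278773040

Total paths from (0, 0) to (20, 16): C(36, 20) = 7307872110. Paths through (12, 2): (paths (0, 0) → (12, 2)) × (paths (12, 2) → (20, 16)) = C(14, 12) · C(22, 8) = 91 · 319770 = 29099070. Avoidance count = 7307872110 − 29099070 = 7278773040.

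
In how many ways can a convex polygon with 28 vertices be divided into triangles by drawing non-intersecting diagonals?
C_26 = 18367353072152

These polygon triangulations are counted by the Catalan number C_n = (1/(n + 1)) · C(2n, n). For n = 26: C_26 = (1/27) · C(52, 26) = 495918532948104/27 = 18367353072152.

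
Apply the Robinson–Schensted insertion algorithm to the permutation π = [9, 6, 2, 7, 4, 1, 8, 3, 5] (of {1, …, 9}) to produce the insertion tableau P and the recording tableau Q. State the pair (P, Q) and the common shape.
P = [1, 3, 5] / [2, 4, 8] / [6, 7] / [9];  Q = [1, 4, 7] / [2, 5, 9] / [3, 8] / [6];  common shape = (3, 3, 2, 1)

Row-insert the values π_1, π_2, … into P one at a time, bumping the leftmost entry strictly greater than the inserted value down to the next row. The recording tableau Q records, in position (i, j), the step at which that cell was added to P.
  Insert 9 (step 1): P = [9];  Q = [1]
  Insert 6 (step 2): P = [6] / [9];  Q = [1] / [2]
  Insert 2 (step 3): P = [2] / [6] / [9];  Q = [1] / [2] / [3]
  Insert 7 (step 4): P = [2, 7] / [6] / [9];  Q = [1, 4] / [2] / [3]
  Insert 4 (step 5): P = [2, 4] / [6, 7] / [9];  Q = [1, 4] / [2, 5] / [3]
  Insert 1 (step 6): P = [1, 4] / [2, 7] / [6] / [9];  Q = [1, 4] / [2, 5] / [3] / [6]
  Insert 8 (step 7): P = [1, 4, 8] / [2, 7] / [6] / [9];  Q = [1, 4, 7] / [2, 5] / [3] / [6]
  Insert 3 (step 8): P = [1, 3, 8] / [2, 4] / [6, 7] / [9];  Q = [1, 4, 7] / [2, 5] / [3, 8] / [6]
  Insert 5 (step 9): P = [1, 3, 5] / [2, 4, 8] / [6, 7] / [9];  Q = [1, 4, 7] / [2, 5, 9] / [3, 8] / [6]
Final shape: (3, 3, 2, 1).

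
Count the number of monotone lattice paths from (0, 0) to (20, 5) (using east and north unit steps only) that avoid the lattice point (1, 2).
Number of paths = 48510

Total paths from (0, 0) to (20, 5): C(25, 20) = 53130. Paths through (1, 2): (paths (0, 0) → (1, 2)) × (paths (1, 2) → (20, 5)) = C(3, 1) · C(22, 19) = 3 · 1540 = 4620. Avoidance count = 53130 − 4620 = 48510.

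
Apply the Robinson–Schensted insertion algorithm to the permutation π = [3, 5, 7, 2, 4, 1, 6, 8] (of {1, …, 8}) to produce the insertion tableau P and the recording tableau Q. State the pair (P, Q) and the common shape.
P = [1, 4, 6, 8] / [2, 5, 7] / [3];  Q = [1, 2, 3, 8] / [4, 5, 7] / [6];  common shape = (4, 3, 1)

Row-insert the values π_1, π_2, … into P one at a time, bumping the leftmost entry strictly greater than the inserted value down to the next row. The recording tableau Q records, in position (i, j), the step at which that cell was added to P.
  Insert 3 (step 1): P = [3];  Q = [1]
  Insert 5 (step 2): P = [3, 5];  Q = [1, 2]
  Insert 7 (step 3): P = [3, 5, 7];  Q = [1, 2, 3]
  Insert 2 (step 4): P = [2, 5, 7] / [3];  Q = [1, 2, 3] / [4]
  Insert 4 (step 5): P = [2, 4, 7] / [3, 5];  Q = [1, 2, 3] / [4, 5]
  Insert 1 (step 6): P = [1, 4, 7] / [2, 5] / [3];  Q = [1, 2, 3] / [4, 5] / [6]
  Insert 6 (step 7): P = [1, 4, 6] / [2, 5, 7] / [3];  Q = [1, 2, 3] / [4, 5, 7] / [6]
  Insert 8 (step 8): P = [1, 4, 6, 8] / [2, 5, 7] / [3];  Q = [1, 2, 3, 8] / [4, 5, 7] / [6]
Final shape: (4, 3, 1).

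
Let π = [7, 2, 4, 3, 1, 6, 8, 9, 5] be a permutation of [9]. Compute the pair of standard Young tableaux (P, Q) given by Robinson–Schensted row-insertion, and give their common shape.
P = [1, 3, 5, 8, 9] / [2, 6] / [4] / [7];  Q = [1, 3, 6, 7, 8] / [2, 9] / [4] / [5];  common shape = (5, 2, 1, 1)

Row-insert the values π_1, π_2, … into P one at a time, bumping the leftmost entry strictly greater than the inserted value down to the next row. The recording tableau Q records, in position (i, j), the step at which that cell was added to P.
  Insert 7 (step 1): P = [7];  Q = [1]
  Insert 2 (step 2): P = [2] / [7];  Q = [1] / [2]
  Insert 4 (step 3): P = [2, 4] / [7];  Q = [1, 3] / [2]
  Insert 3 (step 4): P = [2, 3] / [4] / [7];  Q = [1, 3] / [2] / [4]
  Insert 1 (step 5): P = [1, 3] / [2] / [4] / [7];  Q = [1, 3] / [2] / [4] / [5]
  Insert 6 (step 6): P = [1, 3, 6] / [2] / [4] / [7];  Q = [1, 3, 6] / [2] / [4] / [5]
  Insert 8 (step 7): P = [1, 3, 6, 8] / [2] / [4] / [7];  Q = [1, 3, 6, 7] / [2] / [4] / [5]
  Insert 9 (step 8): P = [1, 3, 6, 8, 9] / [2] / [4] / [7];  Q = [1, 3, 6, 7, 8] / [2] / [4] / [5]
  Insert 5 (step 9): P = [1, 3, 5, 8, 9] / [2, 6] / [4] / [7];  Q = [1, 3, 6, 7, 8] / [2, 9] / [4] / [5]
Final shape: (5, 2, 1, 1).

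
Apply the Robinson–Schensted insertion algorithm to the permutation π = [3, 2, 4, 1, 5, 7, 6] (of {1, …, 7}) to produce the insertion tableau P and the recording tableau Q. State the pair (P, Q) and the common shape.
P = [1, 4, 5, 6] / [2, 7] / [3];  Q = [1, 3, 5, 6] / [2, 7] / [4];  common shape = (4, 2, 1)

Row-insert the values π_1, π_2, … into P one at a time, bumping the leftmost entry strictly greater than the inserted value down to the next row. The recording tableau Q records, in position (i, j), the step at which that cell was added to P.
  Insert 3 (step 1): P = [3];  Q = [1]
  Insert 2 (step 2): P = [2] / [3];  Q = [1] / [2]
  Insert 4 (step 3): P = [2, 4] / [3];  Q = [1, 3] / [2]
  Insert 1 (step 4): P = [1, 4] / [2] / [3];  Q = [1, 3] / [2] / [4]
  Insert 5 (step 5): P = [1, 4, 5] / [2] / [3];  Q = [1, 3, 5] / [2] / [4]
  Insert 7 (step 6): P = [1, 4, 5, 7] / [2] / [3];  Q = [1, 3, 5, 6] / [2] / [4]
  Insert 6 (step 7): P = [1, 4, 5, 6] / [2, 7] / [3];  Q = [1, 3, 5, 6] / [2, 7] / [4]
Final shape: (4, 2, 1).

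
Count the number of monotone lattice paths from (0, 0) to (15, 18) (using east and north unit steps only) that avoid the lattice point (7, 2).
Number of paths = 1010681364

Total paths from (0, 0) to (15, 18): C(33, 15) = 1037158320. Paths through (7, 2): (paths (0, 0) → (7, 2)) × (paths (7, 2) → (15, 18)) = C(9, 7) · C(24, 8) = 36 · 735471 = 26476956. Avoidance count = 1037158320 − 26476956 = 1010681364.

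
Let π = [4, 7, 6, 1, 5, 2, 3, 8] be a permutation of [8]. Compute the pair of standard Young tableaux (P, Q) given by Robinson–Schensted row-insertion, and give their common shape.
P = [1, 2, 3, 8] / [4, 5] / [6] / [7];  Q = [1, 2, 7, 8] / [3, 5] / [4] / [6];  common shape = (4, 2, 1, 1)

Row-insert the values π_1, π_2, … into P one at a time, bumping the leftmost entry strictly greater than the inserted value down to the next row. The recording tableau Q records, in position (i, j), the step at which that cell was added to P.
  Insert 4 (step 1): P = [4];  Q = [1]
  Insert 7 (step 2): P = [4, 7];  Q = [1, 2]
  Insert 6 (step 3): P = [4, 6] / [7];  Q = [1, 2] / [3]
  Insert 1 (step 4): P = [1, 6] / [4] / [7];  Q = [1, 2] / [3] / [4]
  Insert 5 (step 5): P = [1, 5] / [4, 6] / [7];  Q = [1, 2] / [3, 5] / [4]
  Insert 2 (step 6): P = [1, 2] / [4, 5] / [6] / [7];  Q = [1, 2] / [3, 5] / [4] / [6]
  Insert 3 (step 7): P = [1, 2, 3] / [4, 5] / [6] / [7];  Q = [1, 2, 7] / [3, 5] / [4] / [6]
  Insert 8 (step 8): P = [1, 2, 3, 8] / [4, 5] / [6] / [7];  Q = [1, 2, 7, 8] / [3, 5] / [4] / [6]
Final shape: (4, 2, 1, 1).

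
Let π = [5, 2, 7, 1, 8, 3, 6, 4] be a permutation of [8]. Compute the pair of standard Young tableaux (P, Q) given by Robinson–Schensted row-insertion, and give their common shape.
P = [1, 3, 4] / [2, 6, 8] / [5, 7];  Q = [1, 3, 5] / [2, 6, 7] / [4, 8];  common shape = (3, 3, 2)

Row-insert the values π_1, π_2, … into P one at a time, bumping the leftmost entry strictly greater than the inserted value down to the next row. The recording tableau Q records, in position (i, j), the step at which that cell was added to P.
  Insert 5 (step 1): P = [5];  Q = [1]
  Insert 2 (step 2): P = [2] / [5];  Q = [1] / [2]
  Insert 7 (step 3): P = [2, 7] / [5];  Q = [1, 3] / [2]
  Insert 1 (step 4): P = [1, 7] / [2] / [5];  Q = [1, 3] / [2] / [4]
  Insert 8 (step 5): P = [1, 7, 8] / [2] / [5];  Q = [1, 3, 5] / [2] / [4]
  Insert 3 (step 6): P = [1, 3, 8] / [2, 7] / [5];  Q = [1, 3, 5] / [2, 6] / [4]
  Insert 6 (step 7): P = [1, 3, 6] / [2, 7, 8] / [5];  Q = [1, 3, 5] / [2, 6, 7] / [4]
  Insert 4 (step 8): P = [1, 3, 4] / [2, 6, 8] / [5, 7];  Q = [1, 3, 5] / [2, 6, 7] / [4, 8]
Final shape: (3, 3, 2).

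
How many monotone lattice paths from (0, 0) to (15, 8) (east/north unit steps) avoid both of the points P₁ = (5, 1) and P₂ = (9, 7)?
Number of paths = 302366

Inclusion–exclusion. Total paths: C(23, 15) = 490314. Through P₁: C(6, 5)·C(17, 10) = 116688. Through P₂: C(16, 9)·C(7, 6) = 80080. Since P₁ is strictly southwest of P₂, a monotone path through both must visit P₁ then P₂; paths through both = C(6, 5)·C(10, 4)·C(7, 6) = 8820. Avoid both = 490314 − 116688 − 80080 + 8820 = 302366.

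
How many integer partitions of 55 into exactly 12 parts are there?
p(55, 12 parts) = 36578

Partitions of n into exactly k parts are in bijection with partitions of n − k into at most k parts (subtract 1 from each part). So p(55, exactly 12) = p(43, parts ≤ 12). Computing via the recurrence p(m, j) = p(m, j−1) + p(m−j, j) gives 36578.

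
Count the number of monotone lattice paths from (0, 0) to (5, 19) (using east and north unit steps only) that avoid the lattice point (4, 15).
Number of paths = 23124

Total paths from (0, 0) to (5, 19): C(24, 5) = 42504. Paths through (4, 15): (paths (0, 0) → (4, 15)) × (paths (4, 15) → (5, 19)) = C(19, 4) · C(5, 1) = 3876 · 5 = 19380. Avoidance count = 42504 − 19380 = 23124.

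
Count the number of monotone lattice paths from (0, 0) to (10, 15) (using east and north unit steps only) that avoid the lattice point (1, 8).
Number of paths = 3165800

Total paths from (0, 0) to (10, 15): C(25, 10) = 3268760. Paths through (1, 8): (paths (0, 0) → (1, 8)) × (paths (1, 8) → (10, 15)) = C(9, 1) · C(16, 9) = 9 · 11440 = 102960. Avoidance count = 3268760 − 102960 = 3165800.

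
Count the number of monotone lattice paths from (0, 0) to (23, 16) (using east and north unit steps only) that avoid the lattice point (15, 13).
Number of paths = 31533304590

Total paths from (0, 0) to (23, 16): C(39, 23) = 37711260990. Paths through (15, 13): (paths (0, 0) → (15, 13)) × (paths (15, 13) → (23, 16)) = C(28, 15) · C(11, 8) = 37442160 · 165 = 6177956400. Avoidance count = 37711260990 − 6177956400 = 31533304590.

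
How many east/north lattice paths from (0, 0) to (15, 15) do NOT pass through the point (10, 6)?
Number of paths = 139085504

Total paths from (0, 0) to (15, 15): C(30, 15) = 155117520. Paths through (10, 6): (paths (0, 0) → (10, 6)) × (paths (10, 6) → (15, 15)) = C(16, 10) · C(14, 5) = 8008 · 2002 = 16032016. Avoidance count = 155117520 − 16032016 = 139085504.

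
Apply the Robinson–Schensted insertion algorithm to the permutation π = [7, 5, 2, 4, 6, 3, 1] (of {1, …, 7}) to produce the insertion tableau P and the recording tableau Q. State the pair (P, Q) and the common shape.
P = [1, 3, 6] / [2] / [4] / [5] / [7];  Q = [1, 4, 5] / [2] / [3] / [6] / [7];  common shape = (3, 1, 1, 1, 1)

Row-insert the values π_1, π_2, … into P one at a time, bumping the leftmost entry strictly greater than the inserted value down to the next row. The recording tableau Q records, in position (i, j), the step at which that cell was added to P.
  Insert 7 (step 1): P = [7];  Q = [1]
  Insert 5 (step 2): P = [5] / [7];  Q = [1] / [2]
  Insert 2 (step 3): P = [2] / [5] / [7];  Q = [1] / [2] / [3]
  Insert 4 (step 4): P = [2, 4] / [5] / [7];  Q = [1, 4] / [2] / [3]
  Insert 6 (step 5): P = [2, 4, 6] / [5] / [7];  Q = [1, 4, 5] / [2] / [3]
  Insert 3 (step 6): P = [2, 3, 6] / [4] / [5] / [7];  Q = [1, 4, 5] / [2] / [3] / [6]
  Insert 1 (step 7): P = [1, 3, 6] / [2] / [4] / [5] / [7];  Q = [1, 4, 5] / [2] / [3] / [6] / [7]
Final shape: (3, 1, 1, 1, 1).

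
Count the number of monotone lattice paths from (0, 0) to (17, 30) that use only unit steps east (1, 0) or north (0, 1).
Number of paths = 2741188875414

A monotone lattice path from (0, 0) to (17, 30) consists of 17 east steps and 30 north steps in some order, so it is determined by which 17 of the 47 steps are east. The count is C(47, 17) = 2741188875414.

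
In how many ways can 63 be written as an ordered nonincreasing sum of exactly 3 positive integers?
p(63, 3 parts) = 331

Partitions of n into exactly k parts are in bijection with partitions of n − k into at most k parts (subtract 1 from each part). So p(63, exactly 3) = p(60, parts ≤ 3). Computing via the recurrence p(m, j) = p(m, j−1) + p(m−j, j) gives 331.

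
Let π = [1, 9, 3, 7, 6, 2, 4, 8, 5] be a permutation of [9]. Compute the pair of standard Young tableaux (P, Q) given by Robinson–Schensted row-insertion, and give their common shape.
P = [1, 2, 4, 5] / [3, 6, 8] / [7] / [9];  Q = [1, 2, 4, 8] / [3, 7, 9] / [5] / [6];  common shape = (4, 3, 1, 1)

Row-insert the values π_1, π_2, … into P one at a time, bumping the leftmost entry strictly greater than the inserted value down to the next row. The recording tableau Q records, in position (i, j), the step at which that cell was added to P.
  Insert 1 (step 1): P = [1];  Q = [1]
  Insert 9 (step 2): P = [1, 9];  Q = [1, 2]
  Insert 3 (step 3): P = [1, 3] / [9];  Q = [1, 2] / [3]
  Insert 7 (step 4): P = [1, 3, 7] / [9];  Q = [1, 2, 4] / [3]
  Insert 6 (step 5): P = [1, 3, 6] / [7] / [9];  Q = [1, 2, 4] / [3] / [5]
  Insert 2 (step 6): P = [1, 2, 6] / [3] / [7] / [9];  Q = [1, 2, 4] / [3] / [5] / [6]
  Insert 4 (step 7): P = [1, 2, 4] / [3, 6] / [7] / [9];  Q = [1, 2, 4] / [3, 7] / [5] / [6]
  Insert 8 (step 8): P = [1, 2, 4, 8] / [3, 6] / [7] / [9];  Q = [1, 2, 4, 8] / [3, 7] / [5] / [6]
  Insert 5 (step 9): P = [1, 2, 4, 5] / [3, 6, 8] / [7] / [9];  Q = [1, 2, 4, 8] / [3, 7, 9] / [5] / [6]
Final shape: (4, 3, 1, 1).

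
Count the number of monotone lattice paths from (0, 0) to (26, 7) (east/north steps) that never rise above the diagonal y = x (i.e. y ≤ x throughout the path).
Number of paths = 3164480

By the reflection principle (André's argument), the number of monotone paths to (26, 7) with n ≤ m that never go above y = x is C(33, 26) − C(33, 27) = 4272048 − 1107568 = 3164480.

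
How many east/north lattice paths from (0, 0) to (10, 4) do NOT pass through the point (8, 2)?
Number of paths = 731

Total paths from (0, 0) to (10, 4): C(14, 10) = 1001. Paths through (8, 2): (paths (0, 0) → (8, 2)) × (paths (8, 2) → (10, 4)) = C(10, 8) · C(4, 2) = 45 · 6 = 270. Avoidance count = 1001 − 270 = 731.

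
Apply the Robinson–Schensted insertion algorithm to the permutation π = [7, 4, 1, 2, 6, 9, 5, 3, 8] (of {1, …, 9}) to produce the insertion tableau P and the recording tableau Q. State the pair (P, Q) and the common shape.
P = [1, 2, 3, 8] / [4, 5, 9] / [6] / [7];  Q = [1, 4, 5, 6] / [2, 7, 9] / [3] / [8];  common shape = (4, 3, 1, 1)

Row-insert the values π_1, π_2, … into P one at a time, bumping the leftmost entry strictly greater than the inserted value down to the next row. The recording tableau Q records, in position (i, j), the step at which that cell was added to P.
  Insert 7 (step 1): P = [7];  Q = [1]
  Insert 4 (step 2): P = [4] / [7];  Q = [1] / [2]
  Insert 1 (step 3): P = [1] / [4] / [7];  Q = [1] / [2] / [3]
  Insert 2 (step 4): P = [1, 2] / [4] / [7];  Q = [1, 4] / [2] / [3]
  Insert 6 (step 5): P = [1, 2, 6] / [4] / [7];  Q = [1, 4, 5] / [2] / [3]
  Insert 9 (step 6): P = [1, 2, 6, 9] / [4] / [7];  Q = [1, 4, 5, 6] / [2] / [3]
  Insert 5 (step 7): P = [1, 2, 5, 9] / [4, 6] / [7];  Q = [1, 4, 5, 6] / [2, 7] / [3]
  Insert 3 (step 8): P = [1, 2, 3, 9] / [4, 5] / [6] / [7];  Q = [1, 4, 5, 6] / [2, 7] / [3] / [8]
  Insert 8 (step 9): P = [1, 2, 3, 8] / [4, 5, 9] / [6] / [7];  Q = [1, 4, 5, 6] / [2, 7, 9] / [3] / [8]
Final shape: (4, 3, 1, 1).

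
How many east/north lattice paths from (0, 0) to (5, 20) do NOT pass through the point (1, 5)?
Number of paths = 29874

Total paths from (0, 0) to (5, 20): C(25, 5) = 53130. Paths through (1, 5): (paths (0, 0) → (1, 5)) × (paths (1, 5) → (5, 20)) = C(6, 1) · C(19, 4) = 6 · 3876 = 23256. Avoidance count = 53130 − 23256 = 29874.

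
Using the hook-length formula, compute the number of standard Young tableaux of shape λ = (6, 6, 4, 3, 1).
# SYT of shape (6, 6, 4, 3, 1) = 83140200

Hook-length formula: f^λ = n! / Π hook(c), product over all cells c of the Young diagram. For λ = (6, 6, 4, 3, 1), n = 20 boxes. Hook lengths by row (left-to-right, top-to-bottom): [10, 8, 7, 5, 3, 2]; [9, 7, 6, 4, 2, 1]; [6, 4, 3, 1]; [4, 2, 1]; [1]. Product of hooks = 29262643200. So f^λ = 20! / 29262643200 = 2432902008176640000 / 29262643200 = 83140200.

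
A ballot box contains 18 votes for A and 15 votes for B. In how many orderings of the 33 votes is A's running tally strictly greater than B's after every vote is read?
Strict-lead orderings = 94287120

Total orderings of the 33 votes with 18 for A: C(33, 18) = 1037158320. By the Bertrand ballot formula (Cycle Lemma / reflection principle), the number of orderings in which A is strictly ahead of B throughout is (p − q)/(p + q) · C(p + q, p) = (18 − 15)/(18 + 15) · 1037158320 = 94287120.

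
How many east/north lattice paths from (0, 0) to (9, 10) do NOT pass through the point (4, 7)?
Number of paths = 73898

Total paths from (0, 0) to (9, 10): C(19, 9) = 92378. Paths through (4, 7): (paths (0, 0) → (4, 7)) × (paths (4, 7) → (9, 10)) = C(11, 4) · C(8, 5) = 330 · 56 = 18480. Avoidance count = 92378 − 18480 = 73898.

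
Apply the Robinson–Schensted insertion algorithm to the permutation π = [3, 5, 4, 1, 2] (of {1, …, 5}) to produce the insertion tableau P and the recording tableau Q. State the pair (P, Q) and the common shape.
P = [1, 2] / [3, 4] / [5];  Q = [1, 2] / [3, 5] / [4];  common shape = (2, 2, 1)

Row-insert the values π_1, π_2, … into P one at a time, bumping the leftmost entry strictly greater than the inserted value down to the next row. The recording tableau Q records, in position (i, j), the step at which that cell was added to P.
  Insert 3 (step 1): P = [3];  Q = [1]
  Insert 5 (step 2): P = [3, 5];  Q = [1, 2]
  Insert 4 (step 3): P = [3, 4] / [5];  Q = [1, 2] / [3]
  Insert 1 (step 4): P = [1, 4] / [3] / [5];  Q = [1, 2] / [3] / [4]
  Insert 2 (step 5): P = [1, 2] / [3, 4] / [5];  Q = [1, 2] / [3, 5] / [4]
Final shape: (2, 2, 1).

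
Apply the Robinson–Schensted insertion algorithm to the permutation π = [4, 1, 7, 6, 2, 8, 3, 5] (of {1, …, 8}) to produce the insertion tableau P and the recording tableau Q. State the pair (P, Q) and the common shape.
P = [1, 2, 3, 5] / [4, 6, 8] / [7];  Q = [1, 3, 6, 8] / [2, 4, 7] / [5];  common shape = (4, 3, 1)

Row-insert the values π_1, π_2, … into P one at a time, bumping the leftmost entry strictly greater than the inserted value down to the next row. The recording tableau Q records, in position (i, j), the step at which that cell was added to P.
  Insert 4 (step 1): P = [4];  Q = [1]
  Insert 1 (step 2): P = [1] / [4];  Q = [1] / [2]
  Insert 7 (step 3): P = [1, 7] / [4];  Q = [1, 3] / [2]
  Insert 6 (step 4): P = [1, 6] / [4, 7];  Q = [1, 3] / [2, 4]
  Insert 2 (step 5): P = [1, 2] / [4, 6] / [7];  Q = [1, 3] / [2, 4] / [5]
  Insert 8 (step 6): P = [1, 2, 8] / [4, 6] / [7];  Q = [1, 3, 6] / [2, 4] / [5]
  Insert 3 (step 7): P = [1, 2, 3] / [4, 6, 8] / [7];  Q = [1, 3, 6] / [2, 4, 7] / [5]
  Insert 5 (step 8): P = [1, 2, 3, 5] / [4, 6, 8] / [7];  Q = [1, 3, 6, 8] / [2, 4, 7] / [5]
Final shape: (4, 3, 1).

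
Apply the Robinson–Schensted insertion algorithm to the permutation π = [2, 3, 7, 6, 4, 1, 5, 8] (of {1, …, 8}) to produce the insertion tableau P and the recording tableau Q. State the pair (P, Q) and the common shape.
P = [1, 3, 4, 5, 8] / [2] / [6] / [7];  Q = [1, 2, 3, 7, 8] / [4] / [5] / [6];  common shape = (5, 1, 1, 1)

Row-insert the values π_1, π_2, … into P one at a time, bumping the leftmost entry strictly greater than the inserted value down to the next row. The recording tableau Q records, in position (i, j), the step at which that cell was added to P.
  Insert 2 (step 1): P = [2];  Q = [1]
  Insert 3 (step 2): P = [2, 3];  Q = [1, 2]
  Insert 7 (step 3): P = [2, 3, 7];  Q = [1, 2, 3]
  Insert 6 (step 4): P = [2, 3, 6] / [7];  Q = [1, 2, 3] / [4]
  Insert 4 (step 5): P = [2, 3, 4] / [6] / [7];  Q = [1, 2, 3] / [4] / [5]
  Insert 1 (step 6): P = [1, 3, 4] / [2] / [6] / [7];  Q = [1, 2, 3] / [4] / [5] / [6]
  Insert 5 (step 7): P = [1, 3, 4, 5] / [2] / [6] / [7];  Q = [1, 2, 3, 7] / [4] / [5] / [6]
  Insert 8 (step 8): P = [1, 3, 4, 5, 8] / [2] / [6] / [7];  Q = [1, 2, 3, 7, 8] / [4] / [5] / [6]
Final shape: (5, 1, 1, 1).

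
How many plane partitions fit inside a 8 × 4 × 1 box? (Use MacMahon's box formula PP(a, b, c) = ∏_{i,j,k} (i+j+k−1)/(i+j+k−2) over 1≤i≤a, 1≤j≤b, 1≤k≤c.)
PP(8, 4, 1) = 495

Evaluate the triple product over i = 1..8, j = 1..4, k = 1..1. The factors are (2/1) · (3/2) · (4/3) · (5/4) · (3/2) · (4/3) · (5/4) · (6/5) · … (32 factors total). The numerators and denominators telescope so the product is an integer; carrying out the multiplication exactly gives PP(8, 4, 1) = 495.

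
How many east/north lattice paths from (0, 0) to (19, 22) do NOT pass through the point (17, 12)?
Number of paths = 241237538490

Total paths from (0, 0) to (19, 22): C(41, 19) = 244662670200. Paths through (17, 12): (paths (0, 0) → (17, 12)) × (paths (17, 12) → (19, 22)) = C(29, 17) · C(12, 2) = 51895935 · 66 = 3425131710. Avoidance count = 244662670200 − 3425131710 = 241237538490.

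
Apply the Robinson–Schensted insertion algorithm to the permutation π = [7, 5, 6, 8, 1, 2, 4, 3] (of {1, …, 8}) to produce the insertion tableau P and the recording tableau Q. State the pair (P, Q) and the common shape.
P = [1, 2, 3] / [4, 6, 8] / [5] / [7];  Q = [1, 3, 4] / [2, 6, 7] / [5] / [8];  common shape = (3, 3, 1, 1)

Row-insert the values π_1, π_2, … into P one at a time, bumping the leftmost entry strictly greater than the inserted value down to the next row. The recording tableau Q records, in position (i, j), the step at which that cell was added to P.
  Insert 7 (step 1): P = [7];  Q = [1]
  Insert 5 (step 2): P = [5] / [7];  Q = [1] / [2]
  Insert 6 (step 3): P = [5, 6] / [7];  Q = [1, 3] / [2]
  Insert 8 (step 4): P = [5, 6, 8] / [7];  Q = [1, 3, 4] / [2]
  Insert 1 (step 5): P = [1, 6, 8] / [5] / [7];  Q = [1, 3, 4] / [2] / [5]
  Insert 2 (step 6): P = [1, 2, 8] / [5, 6] / [7];  Q = [1, 3, 4] / [2, 6] / [5]
  Insert 4 (step 7): P = [1, 2, 4] / [5, 6, 8] / [7];  Q = [1, 3, 4] / [2, 6, 7] / [5]
  Insert 3 (step 8): P = [1, 2, 3] / [4, 6, 8] / [5] / [7];  Q = [1, 3, 4] / [2, 6, 7] / [5] / [8]
Final shape: (3, 3, 1, 1).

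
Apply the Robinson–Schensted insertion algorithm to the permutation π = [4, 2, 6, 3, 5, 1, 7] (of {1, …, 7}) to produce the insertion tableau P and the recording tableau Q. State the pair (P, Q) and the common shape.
P = [1, 3, 5, 7] / [2, 6] / [4];  Q = [1, 3, 5, 7] / [2, 4] / [6];  common shape = (4, 2, 1)

Row-insert the values π_1, π_2, … into P one at a time, bumping the leftmost entry strictly greater than the inserted value down to the next row. The recording tableau Q records, in position (i, j), the step at which that cell was added to P.
  Insert 4 (step 1): P = [4];  Q = [1]
  Insert 2 (step 2): P = [2] / [4];  Q = [1] / [2]
  Insert 6 (step 3): P = [2, 6] / [4];  Q = [1, 3] / [2]
  Insert 3 (step 4): P = [2, 3] / [4, 6];  Q = [1, 3] / [2, 4]
  Insert 5 (step 5): P = [2, 3, 5] / [4, 6];  Q = [1, 3, 5] / [2, 4]
  Insert 1 (step 6): P = [1, 3, 5] / [2, 6] / [4];  Q = [1, 3, 5] / [2, 4] / [6]
  Insert 7 (step 7): P = [1, 3, 5, 7] / [2, 6] / [4];  Q = [1, 3, 5, 7] / [2, 4] / [6]
Final shape: (4, 2, 1).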